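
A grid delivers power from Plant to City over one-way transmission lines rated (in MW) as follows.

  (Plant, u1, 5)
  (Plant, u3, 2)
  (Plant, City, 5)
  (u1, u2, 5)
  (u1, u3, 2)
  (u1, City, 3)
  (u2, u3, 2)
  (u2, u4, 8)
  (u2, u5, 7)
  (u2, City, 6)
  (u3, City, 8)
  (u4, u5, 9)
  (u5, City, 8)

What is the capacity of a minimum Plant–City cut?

Augment Plant→City: bottleneck 5, flow now 5.
Augment Plant→u1→City: bottleneck 3, flow now 8.
Augment Plant→u3→City: bottleneck 2, flow now 10.
Augment Plant→u1→u2→City: bottleneck 2, flow now 12.
No augmenting path remains; maximum flow = 12.
By max-flow min-cut, the minimum cut capacity equals the max flow.
In the residual graph, reachable from Plant: {Plant}.
Min-cut edges: Plant→u1 (5), Plant→u3 (2), Plant→City (5); capacity 5 + 2 + 5 = 12.

12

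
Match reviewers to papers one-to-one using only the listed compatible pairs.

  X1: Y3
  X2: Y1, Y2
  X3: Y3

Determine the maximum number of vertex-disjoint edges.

Unit-capacity flow: source→left, listed edges, right→sink; max matching = max flow.
Augmenting path X1→Y3 (+1); matched 1.
Augmenting path X2→Y1 (+1); matched 2.
No augmenting path remains; maximum matching = 2.
König certificate: {X2, Y3} is a vertex cover of size 2 (every listed pair touches it), so no matching can be larger.

2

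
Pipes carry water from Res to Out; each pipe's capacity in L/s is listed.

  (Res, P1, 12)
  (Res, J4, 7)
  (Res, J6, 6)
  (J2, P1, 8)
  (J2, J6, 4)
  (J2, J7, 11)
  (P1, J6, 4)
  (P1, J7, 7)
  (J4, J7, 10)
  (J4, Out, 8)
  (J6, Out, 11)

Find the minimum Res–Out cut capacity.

17

Augment Res→J4→Out: bottleneck 7, flow now 7.
Augment Res→J6→Out: bottleneck 6, flow now 13.
Augment Res→P1→J6→Out: bottleneck 4, flow now 17.
No augmenting path remains; maximum flow = 17.
By max-flow min-cut, the minimum cut capacity equals the max flow.
In the residual graph, reachable from Res: {Res, P1, J7}.
Min-cut edges: Res→J4 (7), Res→J6 (6), P1→J6 (4); capacity 7 + 6 + 4 = 17.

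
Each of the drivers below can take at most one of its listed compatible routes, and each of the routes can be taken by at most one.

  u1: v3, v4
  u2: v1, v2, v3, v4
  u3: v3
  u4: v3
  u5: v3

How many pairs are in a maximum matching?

Unit-capacity flow: source→left, listed edges, right→sink; max matching = max flow.
Augmenting path u1→v3 (+1); matched 1.
Augmenting path u2→v1 (+1); matched 2.
Augmenting path u3→v3→u1→v4 (+1); matched 3.
No augmenting path remains; maximum matching = 3.
König certificate: {u1, u2, v3} is a vertex cover of size 3 (every listed pair touches it), so no matching can be larger.

3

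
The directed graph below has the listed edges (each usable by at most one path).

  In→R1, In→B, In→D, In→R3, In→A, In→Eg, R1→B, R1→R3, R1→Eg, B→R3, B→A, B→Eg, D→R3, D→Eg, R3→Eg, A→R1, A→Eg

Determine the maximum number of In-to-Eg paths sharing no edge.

Assign every edge capacity 1; by Menger, the answer equals the max flow.
Path In→Eg (+1); total 1.
Path In→R1→Eg (+1); total 2.
Path In→B→Eg (+1); total 3.
Path In→D→Eg (+1); total 4.
Path In→R3→Eg (+1); total 5.
Path In→A→Eg (+1); total 6.
No residual In→Eg path; max flow = 6.
Certifying cut of size 6: {In→A, In→B, In→D, In→Eg, In→R1, In→R3}.

6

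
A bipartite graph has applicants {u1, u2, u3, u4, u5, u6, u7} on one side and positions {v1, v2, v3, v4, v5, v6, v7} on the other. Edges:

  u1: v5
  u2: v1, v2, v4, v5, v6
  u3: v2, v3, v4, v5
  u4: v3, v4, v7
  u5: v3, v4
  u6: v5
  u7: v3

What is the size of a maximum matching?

Unit-capacity flow: source→left, listed edges, right→sink; max matching = max flow.
Augmenting path u1→v5 (+1); matched 1.
Augmenting path u2→v1 (+1); matched 2.
Augmenting path u3→v2 (+1); matched 3.
Augmenting path u4→v3 (+1); matched 4.
Augmenting path u5→v4 (+1); matched 5.
Augmenting path u7→v3→u4→v7 (+1); matched 6.
No augmenting path remains; maximum matching = 6.
König certificate: {u2, u3, u4, u5, u7, v5} is a vertex cover of size 6 (every listed pair touches it), so no matching can be larger.

6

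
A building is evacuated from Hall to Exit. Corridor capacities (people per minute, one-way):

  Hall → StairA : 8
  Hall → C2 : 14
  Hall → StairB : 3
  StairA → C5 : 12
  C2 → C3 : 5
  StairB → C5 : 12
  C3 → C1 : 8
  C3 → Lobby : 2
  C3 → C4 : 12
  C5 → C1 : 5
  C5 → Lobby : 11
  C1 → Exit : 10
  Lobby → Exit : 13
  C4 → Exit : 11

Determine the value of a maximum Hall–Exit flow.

Augment Hall→StairA→C5→C1→Exit: bottleneck 5, flow now 5.
Augment Hall→StairA→C5→Lobby→Exit: bottleneck 3, flow now 8.
Augment Hall→C2→C3→C1→Exit: bottleneck 5, flow now 13.
Augment Hall→StairB→C5→Lobby→Exit: bottleneck 3, flow now 16.
No augmenting path remains; maximum flow = 16.
In the residual graph, reachable from Hall: {Hall, C2}.
Min-cut edges: Hall→StairA (8), Hall→StairB (3), C2→C3 (5); capacity 8 + 3 + 5 = 16.
This cut is saturated, so no flow can exceed 16.

16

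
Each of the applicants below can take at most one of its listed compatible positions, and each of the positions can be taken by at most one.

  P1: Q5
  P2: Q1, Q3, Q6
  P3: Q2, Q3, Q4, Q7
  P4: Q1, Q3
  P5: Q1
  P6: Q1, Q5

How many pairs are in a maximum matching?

Unit-capacity flow: source→left, listed edges, right→sink; max matching = max flow.
Augmenting path P1→Q5 (+1); matched 1.
Augmenting path P2→Q1 (+1); matched 2.
Augmenting path P3→Q2 (+1); matched 3.
Augmenting path P4→Q3 (+1); matched 4.
Augmenting path P5→Q1→P2→Q6 (+1); matched 5.
No augmenting path remains; maximum matching = 5.
König certificate: {P2, P3, P4, Q1, Q5} is a vertex cover of size 5 (every listed pair touches it), so no matching can be larger.

5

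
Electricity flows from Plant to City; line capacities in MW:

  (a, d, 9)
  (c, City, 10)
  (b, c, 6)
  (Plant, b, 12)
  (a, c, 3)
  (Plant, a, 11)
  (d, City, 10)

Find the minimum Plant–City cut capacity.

Augment Plant→a→c→City: bottleneck 3, flow now 3.
Augment Plant→a→d→City: bottleneck 8, flow now 11.
Augment Plant→b→c→City: bottleneck 6, flow now 17.
No augmenting path remains; maximum flow = 17.
By max-flow min-cut, the minimum cut capacity equals the max flow.
In the residual graph, reachable from Plant: {Plant, b}.
Min-cut edges: Plant→a (11), b→c (6); capacity 11 + 6 = 17.

17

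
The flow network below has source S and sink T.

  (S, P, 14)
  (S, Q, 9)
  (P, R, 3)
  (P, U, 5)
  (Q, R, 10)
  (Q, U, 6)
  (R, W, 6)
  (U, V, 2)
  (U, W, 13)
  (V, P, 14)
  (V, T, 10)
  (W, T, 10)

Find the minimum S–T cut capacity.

Augment S→P→R→W→T: bottleneck 3, flow now 3.
Augment S→P→U→V→T: bottleneck 2, flow now 5.
Augment S→P→U→W→T: bottleneck 3, flow now 8.
Augment S→Q→R→W→T: bottleneck 3, flow now 11.
Augment S→Q→U→W→T: bottleneck 1, flow now 12.
No augmenting path remains; maximum flow = 12.
By max-flow min-cut, the minimum cut capacity equals the max flow.
In the residual graph, reachable from S: {S, P, Q, R, U, W}.
Min-cut edges: U→V (2), W→T (10); capacity 2 + 10 = 12.

12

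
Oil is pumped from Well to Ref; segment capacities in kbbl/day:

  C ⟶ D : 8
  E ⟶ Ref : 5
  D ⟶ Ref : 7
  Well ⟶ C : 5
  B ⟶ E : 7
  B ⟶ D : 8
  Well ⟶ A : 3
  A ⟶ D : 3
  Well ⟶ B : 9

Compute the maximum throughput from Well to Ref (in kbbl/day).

12

Augment Well→A→D→Ref: bottleneck 3, flow now 3.
Augment Well→B→D→Ref: bottleneck 4, flow now 7.
Augment Well→B→E→Ref: bottleneck 5, flow now 12.
No augmenting path remains; maximum flow = 12.
In the residual graph, reachable from Well: {Well, A, B, C, D, E}.
Min-cut edges: D→Ref (7), E→Ref (5); capacity 7 + 5 = 12.
This cut is saturated, so no flow can exceed 12.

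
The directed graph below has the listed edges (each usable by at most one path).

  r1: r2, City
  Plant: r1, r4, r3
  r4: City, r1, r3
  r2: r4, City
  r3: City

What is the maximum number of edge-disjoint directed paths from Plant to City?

3

Assign every edge capacity 1; by Menger, the answer equals the max flow.
Path Plant→r1→City (+1); total 1.
Path Plant→r3→City (+1); total 2.
Path Plant→r4→City (+1); total 3.
No residual Plant→City path; max flow = 3.
Certifying cut of size 3: {Plant→r1, Plant→r3, Plant→r4}.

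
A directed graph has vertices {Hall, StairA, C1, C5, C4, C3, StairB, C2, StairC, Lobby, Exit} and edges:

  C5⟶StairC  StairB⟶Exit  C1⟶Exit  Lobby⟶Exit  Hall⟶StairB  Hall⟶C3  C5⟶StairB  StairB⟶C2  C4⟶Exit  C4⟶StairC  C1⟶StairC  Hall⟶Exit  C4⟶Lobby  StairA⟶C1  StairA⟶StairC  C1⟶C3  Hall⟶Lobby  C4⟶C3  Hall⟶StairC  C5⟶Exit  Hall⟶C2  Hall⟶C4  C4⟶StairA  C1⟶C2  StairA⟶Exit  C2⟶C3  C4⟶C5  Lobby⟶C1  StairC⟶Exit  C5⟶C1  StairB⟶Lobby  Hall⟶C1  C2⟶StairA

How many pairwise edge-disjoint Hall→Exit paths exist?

7

Assign every edge capacity 1; by Menger, the answer equals the max flow.
Path Hall→Exit (+1); total 1.
Path Hall→C1→Exit (+1); total 2.
Path Hall→C4→Exit (+1); total 3.
Path Hall→StairB→Exit (+1); total 4.
Path Hall→StairC→Exit (+1); total 5.
Path Hall→Lobby→Exit (+1); total 6.
Path Hall→C2→StairA→Exit (+1); total 7.
No residual Hall→Exit path; max flow = 7.
Certifying cut of size 7: {Hall→C1, Hall→C2, Hall→C4, Hall→Exit, Hall→Lobby, Hall→StairB, Hall→StairC}.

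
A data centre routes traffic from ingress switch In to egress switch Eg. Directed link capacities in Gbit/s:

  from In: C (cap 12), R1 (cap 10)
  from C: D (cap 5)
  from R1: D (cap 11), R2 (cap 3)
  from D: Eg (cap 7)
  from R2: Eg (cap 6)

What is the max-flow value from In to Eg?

10

Augment In→C→D→Eg: bottleneck 5, flow now 5.
Augment In→R1→D→Eg: bottleneck 2, flow now 7.
Augment In→R1→R2→Eg: bottleneck 3, flow now 10.
No augmenting path remains; maximum flow = 10.
In the residual graph, reachable from In: {In, C, R1, D}.
Min-cut edges: R1→R2 (3), D→Eg (7); capacity 3 + 7 = 10.
This cut is saturated, so no flow can exceed 10.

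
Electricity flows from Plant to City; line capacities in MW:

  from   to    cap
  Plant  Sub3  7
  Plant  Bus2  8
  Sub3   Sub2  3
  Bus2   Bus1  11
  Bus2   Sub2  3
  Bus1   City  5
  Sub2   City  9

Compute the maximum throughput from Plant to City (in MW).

Augment Plant→Sub3→Sub2→City: bottleneck 3, flow now 3.
Augment Plant→Bus2→Bus1→City: bottleneck 5, flow now 8.
Augment Plant→Bus2→Sub2→City: bottleneck 3, flow now 11.
No augmenting path remains; maximum flow = 11.
In the residual graph, reachable from Plant: {Plant, Sub3}.
Min-cut edges: Plant→Bus2 (8), Sub3→Sub2 (3); capacity 8 + 3 = 11.
This cut is saturated, so no flow can exceed 11.

11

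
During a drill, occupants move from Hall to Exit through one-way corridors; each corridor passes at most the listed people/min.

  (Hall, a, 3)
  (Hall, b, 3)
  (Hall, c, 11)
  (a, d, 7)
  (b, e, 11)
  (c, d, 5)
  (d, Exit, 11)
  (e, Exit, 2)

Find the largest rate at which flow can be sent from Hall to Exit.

10

Augment Hall→a→d→Exit: bottleneck 3, flow now 3.
Augment Hall→b→e→Exit: bottleneck 2, flow now 5.
Augment Hall→c→d→Exit: bottleneck 5, flow now 10.
No augmenting path remains; maximum flow = 10.
In the residual graph, reachable from Hall: {Hall, b, c, e}.
Min-cut edges: Hall→a (3), c→d (5), e→Exit (2); capacity 3 + 5 + 2 = 10.
This cut is saturated, so no flow can exceed 10.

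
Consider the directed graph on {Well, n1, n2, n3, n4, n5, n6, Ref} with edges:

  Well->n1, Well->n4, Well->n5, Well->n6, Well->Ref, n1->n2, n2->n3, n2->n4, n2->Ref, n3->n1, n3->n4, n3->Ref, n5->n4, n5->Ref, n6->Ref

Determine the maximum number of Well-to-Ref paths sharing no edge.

4

Assign every edge capacity 1; by Menger, the answer equals the max flow.
Path Well→Ref (+1); total 1.
Path Well→n5→Ref (+1); total 2.
Path Well→n6→Ref (+1); total 3.
Path Well→n1→n2→Ref (+1); total 4.
No residual Well→Ref path; max flow = 4.
Certifying cut of size 4: {Well→Ref, Well→n1, Well→n5, Well→n6}.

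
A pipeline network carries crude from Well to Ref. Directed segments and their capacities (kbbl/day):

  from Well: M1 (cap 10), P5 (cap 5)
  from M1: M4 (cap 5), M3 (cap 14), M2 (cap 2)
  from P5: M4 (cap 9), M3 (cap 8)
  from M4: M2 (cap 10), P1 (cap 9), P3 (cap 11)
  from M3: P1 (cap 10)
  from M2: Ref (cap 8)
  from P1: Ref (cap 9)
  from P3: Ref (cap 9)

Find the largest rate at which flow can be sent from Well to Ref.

Augment Well→M1→M2→Ref: bottleneck 2, flow now 2.
Augment Well→M1→M4→M2→Ref: bottleneck 5, flow now 7.
Augment Well→M1→M3→P1→Ref: bottleneck 3, flow now 10.
Augment Well→P5→M4→M2→Ref: bottleneck 1, flow now 11.
Augment Well→P5→M4→P1→Ref: bottleneck 4, flow now 15.
No augmenting path remains; maximum flow = 15.
In the residual graph, reachable from Well: {Well}.
Min-cut edges: Well→M1 (10), Well→P5 (5); capacity 10 + 5 = 15.
This cut is saturated, so no flow can exceed 15.

15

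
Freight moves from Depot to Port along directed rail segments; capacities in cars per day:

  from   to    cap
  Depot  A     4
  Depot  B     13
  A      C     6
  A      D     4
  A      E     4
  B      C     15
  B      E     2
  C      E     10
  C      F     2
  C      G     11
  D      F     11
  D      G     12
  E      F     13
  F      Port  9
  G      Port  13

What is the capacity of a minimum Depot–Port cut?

Augment Depot→A→C→F→Port: bottleneck 2, flow now 2.
Augment Depot→A→C→G→Port: bottleneck 2, flow now 4.
Augment Depot→B→C→G→Port: bottleneck 9, flow now 13.
Augment Depot→B→E→F→Port: bottleneck 2, flow now 15.
Augment Depot→B→C→E→F→Port: bottleneck 2, flow now 17.
No augmenting path remains; maximum flow = 17.
By max-flow min-cut, the minimum cut capacity equals the max flow.
In the residual graph, reachable from Depot: {Depot}.
Min-cut edges: Depot→A (4), Depot→B (13); capacity 4 + 13 = 17.

17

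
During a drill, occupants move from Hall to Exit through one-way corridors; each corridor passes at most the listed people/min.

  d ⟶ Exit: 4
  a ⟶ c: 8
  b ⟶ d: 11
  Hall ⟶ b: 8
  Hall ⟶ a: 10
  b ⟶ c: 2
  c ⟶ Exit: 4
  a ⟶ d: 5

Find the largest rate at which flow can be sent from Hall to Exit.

Augment Hall→a→c→Exit: bottleneck 4, flow now 4.
Augment Hall→a→d→Exit: bottleneck 4, flow now 8.
No augmenting path remains; maximum flow = 8.
In the residual graph, reachable from Hall: {Hall, a, b, c, d}.
Min-cut edges: c→Exit (4), d→Exit (4); capacity 4 + 4 = 8.
This cut is saturated, so no flow can exceed 8.

8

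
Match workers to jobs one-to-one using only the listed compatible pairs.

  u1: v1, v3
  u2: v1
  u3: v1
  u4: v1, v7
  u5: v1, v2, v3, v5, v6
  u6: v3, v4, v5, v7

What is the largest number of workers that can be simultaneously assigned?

5

Unit-capacity flow: source→left, listed edges, right→sink; max matching = max flow.
Augmenting path u1→v1 (+1); matched 1.
Augmenting path u4→v7 (+1); matched 2.
Augmenting path u5→v2 (+1); matched 3.
Augmenting path u6→v3 (+1); matched 4.
Augmenting path u2→v1→u1→v3→u6→v4 (+1); matched 5.
No augmenting path remains; maximum matching = 5.
König certificate: {u1, u4, u5, u6, v1} is a vertex cover of size 5 (every listed pair touches it), so no matching can be larger.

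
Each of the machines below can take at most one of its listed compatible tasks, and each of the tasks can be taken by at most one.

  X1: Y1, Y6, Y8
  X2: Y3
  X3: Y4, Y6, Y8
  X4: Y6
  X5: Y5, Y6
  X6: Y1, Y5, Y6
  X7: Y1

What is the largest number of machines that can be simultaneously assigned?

Unit-capacity flow: source→left, listed edges, right→sink; max matching = max flow.
Augmenting path X1→Y1 (+1); matched 1.
Augmenting path X2→Y3 (+1); matched 2.
Augmenting path X3→Y4 (+1); matched 3.
Augmenting path X4→Y6 (+1); matched 4.
Augmenting path X5→Y5 (+1); matched 5.
Augmenting path X6→Y1→X1→Y8 (+1); matched 6.
No augmenting path remains; maximum matching = 6.
König certificate: {X1, X2, X3, Y1, Y5, Y6} is a vertex cover of size 6 (every listed pair touches it), so no matching can be larger.

6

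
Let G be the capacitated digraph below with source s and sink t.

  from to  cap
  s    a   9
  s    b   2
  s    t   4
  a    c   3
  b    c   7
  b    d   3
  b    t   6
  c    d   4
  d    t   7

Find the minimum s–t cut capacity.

9

Augment s→t: bottleneck 4, flow now 4.
Augment s→b→t: bottleneck 2, flow now 6.
Augment s→a→c→d→t: bottleneck 3, flow now 9.
No augmenting path remains; maximum flow = 9.
By max-flow min-cut, the minimum cut capacity equals the max flow.
In the residual graph, reachable from s: {s, a}.
Min-cut edges: s→b (2), s→t (4), a→c (3); capacity 2 + 4 + 3 = 9.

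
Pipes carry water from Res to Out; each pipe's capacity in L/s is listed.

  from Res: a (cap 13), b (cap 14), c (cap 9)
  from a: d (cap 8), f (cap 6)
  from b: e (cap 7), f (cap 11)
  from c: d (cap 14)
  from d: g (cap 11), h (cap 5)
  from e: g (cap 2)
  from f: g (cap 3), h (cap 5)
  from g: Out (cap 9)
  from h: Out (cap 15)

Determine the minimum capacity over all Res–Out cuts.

19

Augment Res→a→d→g→Out: bottleneck 8, flow now 8.
Augment Res→a→f→g→Out: bottleneck 1, flow now 9.
Augment Res→a→f→h→Out: bottleneck 4, flow now 13.
Augment Res→b→f→h→Out: bottleneck 1, flow now 14.
Augment Res→c→d→h→Out: bottleneck 5, flow now 19.
No augmenting path remains; maximum flow = 19.
By max-flow min-cut, the minimum cut capacity equals the max flow.
In the residual graph, reachable from Res: {Res, a, b, c, d, e, f, g}.
Min-cut edges: d→h (5), f→h (5), g→Out (9); capacity 5 + 5 + 9 = 19.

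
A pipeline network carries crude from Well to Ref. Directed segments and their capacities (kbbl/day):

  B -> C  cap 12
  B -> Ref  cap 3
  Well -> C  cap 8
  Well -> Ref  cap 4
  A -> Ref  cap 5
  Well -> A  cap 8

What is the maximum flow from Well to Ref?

9

Augment Well→Ref: bottleneck 4, flow now 4.
Augment Well→A→Ref: bottleneck 5, flow now 9.
No augmenting path remains; maximum flow = 9.
In the residual graph, reachable from Well: {Well, A, C}.
Min-cut edges: Well→Ref (4), A→Ref (5); capacity 4 + 5 = 9.
This cut is saturated, so no flow can exceed 9.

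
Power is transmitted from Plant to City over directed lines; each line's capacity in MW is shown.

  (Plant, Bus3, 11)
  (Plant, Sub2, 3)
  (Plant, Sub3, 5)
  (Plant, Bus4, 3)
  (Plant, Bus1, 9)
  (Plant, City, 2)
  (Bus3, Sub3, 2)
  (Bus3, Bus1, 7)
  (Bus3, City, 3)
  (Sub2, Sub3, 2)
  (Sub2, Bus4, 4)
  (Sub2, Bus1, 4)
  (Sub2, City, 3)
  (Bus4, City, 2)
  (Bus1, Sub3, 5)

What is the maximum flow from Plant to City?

Augment Plant→City: bottleneck 2, flow now 2.
Augment Plant→Bus3→City: bottleneck 3, flow now 5.
Augment Plant→Sub2→City: bottleneck 3, flow now 8.
Augment Plant→Bus4→City: bottleneck 2, flow now 10.
No augmenting path remains; maximum flow = 10.
In the residual graph, reachable from Plant: {Plant, Bus3, Sub3, Bus4, Bus1}.
Min-cut edges: Plant→Sub2 (3), Plant→City (2), Bus3→City (3), Bus4→City (2); capacity 3 + 2 + 3 + 2 = 10.
This cut is saturated, so no flow can exceed 10.

10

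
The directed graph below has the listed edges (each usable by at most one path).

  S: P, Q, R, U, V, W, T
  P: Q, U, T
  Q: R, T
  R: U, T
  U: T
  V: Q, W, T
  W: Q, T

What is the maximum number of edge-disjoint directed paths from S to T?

7

Assign every edge capacity 1; by Menger, the answer equals the max flow.
Path S→T (+1); total 1.
Path S→P→T (+1); total 2.
Path S→Q→T (+1); total 3.
Path S→R→T (+1); total 4.
Path S→U→T (+1); total 5.
Path S→V→T (+1); total 6.
Path S→W→T (+1); total 7.
No residual S→T path; max flow = 7.
Certifying cut of size 7: {S→P, S→Q, S→R, S→T, S→U, S→V, S→W}.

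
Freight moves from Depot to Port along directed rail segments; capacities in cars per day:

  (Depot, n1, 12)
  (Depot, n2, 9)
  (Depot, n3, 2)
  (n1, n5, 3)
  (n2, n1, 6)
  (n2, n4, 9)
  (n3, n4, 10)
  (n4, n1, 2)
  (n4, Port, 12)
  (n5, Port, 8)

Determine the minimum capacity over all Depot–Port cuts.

Augment Depot→n1→n5→Port: bottleneck 3, flow now 3.
Augment Depot→n2→n4→Port: bottleneck 9, flow now 12.
Augment Depot→n3→n4→Port: bottleneck 2, flow now 14.
No augmenting path remains; maximum flow = 14.
By max-flow min-cut, the minimum cut capacity equals the max flow.
In the residual graph, reachable from Depot: {Depot, n1}.
Min-cut edges: Depot→n2 (9), Depot→n3 (2), n1→n5 (3); capacity 9 + 2 + 3 = 14.

14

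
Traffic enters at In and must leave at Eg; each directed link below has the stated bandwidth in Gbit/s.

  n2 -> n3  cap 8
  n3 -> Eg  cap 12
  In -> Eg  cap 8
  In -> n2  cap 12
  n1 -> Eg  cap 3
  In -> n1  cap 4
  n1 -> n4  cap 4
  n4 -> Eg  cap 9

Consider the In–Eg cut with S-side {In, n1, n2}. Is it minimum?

Given cut capacity: 8 + 4 + 3 + 8 = 23.
Augment In→Eg: bottleneck 8, flow now 8.
Augment In→n1→Eg: bottleneck 3, flow now 11.
Augment In→n1→n4→Eg: bottleneck 1, flow now 12.
Augment In→n2→n3→Eg: bottleneck 8, flow now 20.
No augmenting path remains; maximum flow = 20.
In the residual graph, reachable from In: {In, n2}.
Min-cut edges: In→n1 (4), In→Eg (8), n2→n3 (8); capacity 4 + 8 + 8 = 20.
Cut capacity 23 exceeds the max flow 20, so it is not minimum.

No — its capacity is 23, but the minimum cut has capacity 20.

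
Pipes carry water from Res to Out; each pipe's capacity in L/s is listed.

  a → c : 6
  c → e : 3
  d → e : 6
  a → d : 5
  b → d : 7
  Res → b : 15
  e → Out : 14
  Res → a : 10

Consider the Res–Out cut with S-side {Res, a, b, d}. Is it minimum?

No — its capacity is 12, but the minimum cut has capacity 9.

Given cut capacity: 6 + 6 = 12.
Augment Res→a→c→e→Out: bottleneck 3, flow now 3.
Augment Res→a→d→e→Out: bottleneck 5, flow now 8.
Augment Res→b→d→e→Out: bottleneck 1, flow now 9.
No augmenting path remains; maximum flow = 9.
In the residual graph, reachable from Res: {Res, a, b, c, d}.
Min-cut edges: c→e (3), d→e (6); capacity 3 + 6 = 9.
Cut capacity 12 exceeds the max flow 9, so it is not minimum.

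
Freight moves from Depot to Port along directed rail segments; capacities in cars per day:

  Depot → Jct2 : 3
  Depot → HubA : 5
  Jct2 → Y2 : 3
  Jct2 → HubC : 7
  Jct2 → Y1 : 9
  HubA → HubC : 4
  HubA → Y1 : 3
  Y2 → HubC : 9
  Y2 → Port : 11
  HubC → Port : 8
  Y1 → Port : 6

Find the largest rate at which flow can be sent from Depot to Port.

8

Augment Depot→Jct2→Y2→Port: bottleneck 3, flow now 3.
Augment Depot→HubA→HubC→Port: bottleneck 4, flow now 7.
Augment Depot→HubA→Y1→Port: bottleneck 1, flow now 8.
No augmenting path remains; maximum flow = 8.
In the residual graph, reachable from Depot: {Depot}.
Min-cut edges: Depot→Jct2 (3), Depot→HubA (5); capacity 3 + 5 = 8.
This cut is saturated, so no flow can exceed 8.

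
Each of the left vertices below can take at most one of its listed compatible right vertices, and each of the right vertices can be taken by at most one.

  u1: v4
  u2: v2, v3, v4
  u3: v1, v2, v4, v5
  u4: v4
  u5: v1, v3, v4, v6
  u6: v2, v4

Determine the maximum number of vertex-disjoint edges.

5

Unit-capacity flow: source→left, listed edges, right→sink; max matching = max flow.
Augmenting path u1→v4 (+1); matched 1.
Augmenting path u2→v2 (+1); matched 2.
Augmenting path u3→v1 (+1); matched 3.
Augmenting path u5→v3 (+1); matched 4.
Augmenting path u6→v2→u2→v3→u5→v6 (+1); matched 5.
No augmenting path remains; maximum matching = 5.
König certificate: {u2, u3, u5, u6, v4} is a vertex cover of size 5 (every listed pair touches it), so no matching can be larger.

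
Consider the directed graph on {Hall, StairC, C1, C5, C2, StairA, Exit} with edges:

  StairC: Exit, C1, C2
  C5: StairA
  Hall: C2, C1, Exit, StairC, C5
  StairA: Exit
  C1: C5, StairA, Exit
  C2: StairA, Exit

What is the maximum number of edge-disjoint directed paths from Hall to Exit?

Assign every edge capacity 1; by Menger, the answer equals the max flow.
Path Hall→Exit (+1); total 1.
Path Hall→StairC→Exit (+1); total 2.
Path Hall→C1→Exit (+1); total 3.
Path Hall→C2→Exit (+1); total 4.
Path Hall→C5→StairA→Exit (+1); total 5.
No residual Hall→Exit path; max flow = 5.
Certifying cut of size 5: {Hall→C1, Hall→C2, Hall→C5, Hall→Exit, Hall→StairC}.

5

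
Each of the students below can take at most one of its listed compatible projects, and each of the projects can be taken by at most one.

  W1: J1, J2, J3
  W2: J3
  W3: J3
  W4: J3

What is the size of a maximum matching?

Unit-capacity flow: source→left, listed edges, right→sink; max matching = max flow.
Augmenting path W1→J1 (+1); matched 1.
Augmenting path W2→J3 (+1); matched 2.
No augmenting path remains; maximum matching = 2.
König certificate: {W1, J3} is a vertex cover of size 2 (every listed pair touches it), so no matching can be larger.

2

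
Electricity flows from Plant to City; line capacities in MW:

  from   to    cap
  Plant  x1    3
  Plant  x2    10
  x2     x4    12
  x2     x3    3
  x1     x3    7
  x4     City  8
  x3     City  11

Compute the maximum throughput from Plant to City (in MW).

Augment Plant→x1→x3→City: bottleneck 3, flow now 3.
Augment Plant→x2→x3→City: bottleneck 3, flow now 6.
Augment Plant→x2→x4→City: bottleneck 7, flow now 13.
No augmenting path remains; maximum flow = 13.
In the residual graph, reachable from Plant: {Plant}.
Min-cut edges: Plant→x1 (3), Plant→x2 (10); capacity 3 + 10 = 13.
This cut is saturated, so no flow can exceed 13.

13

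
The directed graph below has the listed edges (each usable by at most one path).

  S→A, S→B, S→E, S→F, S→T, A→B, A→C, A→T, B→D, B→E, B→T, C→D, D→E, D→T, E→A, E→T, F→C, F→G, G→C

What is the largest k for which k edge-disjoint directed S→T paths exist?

Assign every edge capacity 1; by Menger, the answer equals the max flow.
Path S→T (+1); total 1.
Path S→A→T (+1); total 2.
Path S→B→T (+1); total 3.
Path S→E→T (+1); total 4.
Path S→F→C→D→T (+1); total 5.
No residual S→T path; max flow = 5.
Certifying cut of size 5: {S→A, S→B, S→E, S→F, S→T}.

5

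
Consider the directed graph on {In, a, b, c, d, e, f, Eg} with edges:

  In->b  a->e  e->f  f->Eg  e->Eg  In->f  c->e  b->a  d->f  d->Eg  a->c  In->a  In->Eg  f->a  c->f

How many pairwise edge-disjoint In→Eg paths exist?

Assign every edge capacity 1; by Menger, the answer equals the max flow.
Path In→Eg (+1); total 1.
Path In→f→Eg (+1); total 2.
Path In→a→e→Eg (+1); total 3.
No residual In→Eg path; max flow = 3.
Certifying cut of size 3: {In→Eg, e→Eg, f→Eg}.

3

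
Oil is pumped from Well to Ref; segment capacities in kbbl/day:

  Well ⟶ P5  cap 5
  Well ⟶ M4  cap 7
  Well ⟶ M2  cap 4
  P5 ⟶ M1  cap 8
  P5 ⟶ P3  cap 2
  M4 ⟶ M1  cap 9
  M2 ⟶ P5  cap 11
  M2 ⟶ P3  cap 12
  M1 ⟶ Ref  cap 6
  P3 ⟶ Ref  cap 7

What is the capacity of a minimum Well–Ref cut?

Augment Well→P5→M1→Ref: bottleneck 5, flow now 5.
Augment Well→M4→M1→Ref: bottleneck 1, flow now 6.
Augment Well→M2→P3→Ref: bottleneck 4, flow now 10.
Augment Well→M4→M1→P5→P3→Ref: bottleneck 2, flow now 12. (uses reverse residual edge)
No augmenting path remains; maximum flow = 12.
By max-flow min-cut, the minimum cut capacity equals the max flow.
In the residual graph, reachable from Well: {Well, P5, M4, M1}.
Min-cut edges: Well→M2 (4), P5→P3 (2), M1→Ref (6); capacity 4 + 2 + 6 = 12.

12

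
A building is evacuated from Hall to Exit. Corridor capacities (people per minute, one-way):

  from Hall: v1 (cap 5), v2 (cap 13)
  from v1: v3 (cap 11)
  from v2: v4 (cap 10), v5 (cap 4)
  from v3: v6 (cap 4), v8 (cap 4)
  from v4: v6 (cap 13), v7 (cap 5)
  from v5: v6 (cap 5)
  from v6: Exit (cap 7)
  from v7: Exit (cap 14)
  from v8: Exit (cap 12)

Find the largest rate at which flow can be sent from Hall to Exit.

16

Augment Hall→v1→v3→v6→Exit: bottleneck 4, flow now 4.
Augment Hall→v1→v3→v8→Exit: bottleneck 1, flow now 5.
Augment Hall→v2→v4→v6→Exit: bottleneck 3, flow now 8.
Augment Hall→v2→v4→v7→Exit: bottleneck 5, flow now 13.
Augment Hall→v2→v4→v6→v3→v8→Exit: bottleneck 2, flow now 15. (uses reverse residual edge)
Augment Hall→v2→v5→v6→v3→v8→Exit: bottleneck 1, flow now 16. (uses reverse residual edge)
No augmenting path remains; maximum flow = 16.
In the residual graph, reachable from Hall: {Hall, v1, v2, v3, v4, v5, v6}.
Min-cut edges: v3→v8 (4), v4→v7 (5), v6→Exit (7); capacity 4 + 5 + 7 = 16.
This cut is saturated, so no flow can exceed 16.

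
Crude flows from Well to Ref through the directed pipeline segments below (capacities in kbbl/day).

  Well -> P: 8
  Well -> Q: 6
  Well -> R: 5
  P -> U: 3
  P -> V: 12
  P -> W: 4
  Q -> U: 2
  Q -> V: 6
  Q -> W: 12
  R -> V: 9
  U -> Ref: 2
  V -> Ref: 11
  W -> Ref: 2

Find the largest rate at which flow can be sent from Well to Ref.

15

Augment Well→P→U→Ref: bottleneck 2, flow now 2.
Augment Well→P→V→Ref: bottleneck 6, flow now 8.
Augment Well→Q→V→Ref: bottleneck 5, flow now 13.
Augment Well→Q→W→Ref: bottleneck 1, flow now 14.
Augment Well→R→V→P→W→Ref: bottleneck 1, flow now 15. (uses reverse residual edge)
No augmenting path remains; maximum flow = 15.
In the residual graph, reachable from Well: {Well, P, Q, R, U, V, W}.
Min-cut edges: U→Ref (2), V→Ref (11), W→Ref (2); capacity 2 + 11 + 2 = 15.
This cut is saturated, so no flow can exceed 15.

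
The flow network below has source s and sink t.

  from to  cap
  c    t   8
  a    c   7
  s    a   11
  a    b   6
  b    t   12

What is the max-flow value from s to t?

Augment s→a→b→t: bottleneck 6, flow now 6.
Augment s→a→c→t: bottleneck 5, flow now 11.
No augmenting path remains; maximum flow = 11.
In the residual graph, reachable from s: {s}.
Min-cut edges: s→a (11); capacity 11 = 11.
This cut is saturated, so no flow can exceed 11.

11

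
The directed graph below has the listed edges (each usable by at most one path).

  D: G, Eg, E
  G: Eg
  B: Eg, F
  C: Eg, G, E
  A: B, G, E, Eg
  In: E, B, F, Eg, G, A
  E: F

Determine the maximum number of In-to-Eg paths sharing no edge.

4

Assign every edge capacity 1; by Menger, the answer equals the max flow.
Path In→Eg (+1); total 1.
Path In→A→Eg (+1); total 2.
Path In→B→Eg (+1); total 3.
Path In→G→Eg (+1); total 4.
No residual In→Eg path; max flow = 4.
Certifying cut of size 4: {In→A, In→B, In→Eg, In→G}.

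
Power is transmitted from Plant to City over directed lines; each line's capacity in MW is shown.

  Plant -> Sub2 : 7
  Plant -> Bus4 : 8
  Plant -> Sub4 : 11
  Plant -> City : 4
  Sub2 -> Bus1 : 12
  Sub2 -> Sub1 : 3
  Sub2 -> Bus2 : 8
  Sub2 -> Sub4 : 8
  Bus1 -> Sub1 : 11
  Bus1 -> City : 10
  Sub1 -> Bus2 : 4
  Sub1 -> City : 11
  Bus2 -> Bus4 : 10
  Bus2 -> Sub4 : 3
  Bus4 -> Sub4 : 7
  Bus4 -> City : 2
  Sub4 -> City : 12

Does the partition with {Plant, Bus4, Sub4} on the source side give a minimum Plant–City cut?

Yes — it is a minimum cut (capacity 25).

Given cut capacity: 7 + 4 + 2 + 12 = 25.
Augment Plant→City: bottleneck 4, flow now 4.
Augment Plant→Bus4→City: bottleneck 2, flow now 6.
Augment Plant→Sub4→City: bottleneck 11, flow now 17.
Augment Plant→Sub2→Bus1→City: bottleneck 7, flow now 24.
Augment Plant→Bus4→Sub4→City: bottleneck 1, flow now 25.
No augmenting path remains; maximum flow = 25.
Cut capacity 25 equals the max flow, so it is a minimum cut.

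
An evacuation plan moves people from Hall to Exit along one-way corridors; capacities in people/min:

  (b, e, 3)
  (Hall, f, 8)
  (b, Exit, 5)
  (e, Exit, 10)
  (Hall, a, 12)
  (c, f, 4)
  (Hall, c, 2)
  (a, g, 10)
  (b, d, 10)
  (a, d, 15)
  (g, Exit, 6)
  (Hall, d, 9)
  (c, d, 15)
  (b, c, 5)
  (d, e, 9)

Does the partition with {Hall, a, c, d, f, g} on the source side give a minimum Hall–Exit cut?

Given cut capacity: 9 + 6 = 15.
Augment Hall→a→g→Exit: bottleneck 6, flow now 6.
Augment Hall→d→e→Exit: bottleneck 9, flow now 15.
No augmenting path remains; maximum flow = 15.
Cut capacity 15 equals the max flow, so it is a minimum cut.

Yes — it is a minimum cut (capacity 15).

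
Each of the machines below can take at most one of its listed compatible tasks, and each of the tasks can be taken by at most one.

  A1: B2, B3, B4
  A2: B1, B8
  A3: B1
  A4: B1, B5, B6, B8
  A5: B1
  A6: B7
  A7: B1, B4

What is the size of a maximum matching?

Unit-capacity flow: source→left, listed edges, right→sink; max matching = max flow.
Augmenting path A1→B2 (+1); matched 1.
Augmenting path A2→B1 (+1); matched 2.
Augmenting path A4→B5 (+1); matched 3.
Augmenting path A6→B7 (+1); matched 4.
Augmenting path A7→B4 (+1); matched 5.
Augmenting path A3→B1→A2→B8 (+1); matched 6.
No augmenting path remains; maximum matching = 6.
König certificate: {A1, A2, A4, A6, A7, B1} is a vertex cover of size 6 (every listed pair touches it), so no matching can be larger.

6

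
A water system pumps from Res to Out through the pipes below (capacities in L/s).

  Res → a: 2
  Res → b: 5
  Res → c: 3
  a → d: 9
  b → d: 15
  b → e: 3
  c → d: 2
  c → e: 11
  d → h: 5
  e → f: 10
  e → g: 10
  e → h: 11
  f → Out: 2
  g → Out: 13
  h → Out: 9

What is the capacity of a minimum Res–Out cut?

10

Augment Res→a→d→h→Out: bottleneck 2, flow now 2.
Augment Res→b→d→h→Out: bottleneck 3, flow now 5.
Augment Res→b→e→f→Out: bottleneck 2, flow now 7.
Augment Res→c→e→g→Out: bottleneck 3, flow now 10.
No augmenting path remains; maximum flow = 10.
By max-flow min-cut, the minimum cut capacity equals the max flow.
In the residual graph, reachable from Res: {Res}.
Min-cut edges: Res→a (2), Res→b (5), Res→c (3); capacity 2 + 5 + 3 = 10.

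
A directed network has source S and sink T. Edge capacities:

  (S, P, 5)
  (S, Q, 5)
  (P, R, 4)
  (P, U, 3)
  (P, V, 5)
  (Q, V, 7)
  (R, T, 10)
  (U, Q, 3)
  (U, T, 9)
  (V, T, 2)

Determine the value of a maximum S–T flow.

7

Augment S→P→R→T: bottleneck 4, flow now 4.
Augment S→P→U→T: bottleneck 1, flow now 5.
Augment S→Q→V→T: bottleneck 2, flow now 7.
No augmenting path remains; maximum flow = 7.
In the residual graph, reachable from S: {S, Q, V}.
Min-cut edges: S→P (5), V→T (2); capacity 5 + 2 = 7.
This cut is saturated, so no flow can exceed 7.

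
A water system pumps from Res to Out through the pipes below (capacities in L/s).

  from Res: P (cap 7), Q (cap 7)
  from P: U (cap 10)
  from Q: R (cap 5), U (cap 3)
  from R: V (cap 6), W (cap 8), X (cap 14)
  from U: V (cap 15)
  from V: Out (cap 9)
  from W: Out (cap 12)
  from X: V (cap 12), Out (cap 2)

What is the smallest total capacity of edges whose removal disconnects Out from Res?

14

Augment Res→P→U→V→Out: bottleneck 7, flow now 7.
Augment Res→Q→R→V→Out: bottleneck 2, flow now 9.
Augment Res→Q→R→W→Out: bottleneck 3, flow now 12.
Augment Res→Q→U→V→R→W→Out: bottleneck 2, flow now 14. (uses reverse residual edge)
No augmenting path remains; maximum flow = 14.
By max-flow min-cut, the minimum cut capacity equals the max flow.
In the residual graph, reachable from Res: {Res}.
Min-cut edges: Res→P (7), Res→Q (7); capacity 7 + 7 = 14.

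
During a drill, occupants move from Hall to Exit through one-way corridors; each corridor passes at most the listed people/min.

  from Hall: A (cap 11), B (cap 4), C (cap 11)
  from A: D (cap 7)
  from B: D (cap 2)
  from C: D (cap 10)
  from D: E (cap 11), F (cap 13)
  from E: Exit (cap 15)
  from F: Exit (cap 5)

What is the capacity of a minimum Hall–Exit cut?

16

Augment Hall→A→D→E→Exit: bottleneck 7, flow now 7.
Augment Hall→B→D→E→Exit: bottleneck 2, flow now 9.
Augment Hall→C→D→E→Exit: bottleneck 2, flow now 11.
Augment Hall→C→D→F→Exit: bottleneck 5, flow now 16.
No augmenting path remains; maximum flow = 16.
By max-flow min-cut, the minimum cut capacity equals the max flow.
In the residual graph, reachable from Hall: {Hall, A, B, C, D, F}.
Min-cut edges: D→E (11), F→Exit (5); capacity 11 + 5 = 16.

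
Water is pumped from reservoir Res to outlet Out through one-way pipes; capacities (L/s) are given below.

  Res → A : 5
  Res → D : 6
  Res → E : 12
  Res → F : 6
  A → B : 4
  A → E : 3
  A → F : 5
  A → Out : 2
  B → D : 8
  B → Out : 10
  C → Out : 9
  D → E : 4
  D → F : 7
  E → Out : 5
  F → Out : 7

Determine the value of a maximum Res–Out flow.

Augment Res→A→Out: bottleneck 2, flow now 2.
Augment Res→E→Out: bottleneck 5, flow now 7.
Augment Res→F→Out: bottleneck 6, flow now 13.
Augment Res→A→B→Out: bottleneck 3, flow now 16.
Augment Res→D→F→Out: bottleneck 1, flow now 17.
No augmenting path remains; maximum flow = 17.
In the residual graph, reachable from Res: {Res, D, E, F}.
Min-cut edges: Res→A (5), E→Out (5), F→Out (7); capacity 5 + 5 + 7 = 17.
This cut is saturated, so no flow can exceed 17.

17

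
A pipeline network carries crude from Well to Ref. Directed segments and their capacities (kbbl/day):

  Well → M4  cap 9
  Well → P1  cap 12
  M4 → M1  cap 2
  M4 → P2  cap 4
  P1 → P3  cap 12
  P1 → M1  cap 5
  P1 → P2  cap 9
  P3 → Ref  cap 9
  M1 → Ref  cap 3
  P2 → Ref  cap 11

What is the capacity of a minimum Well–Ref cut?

Augment Well→M4→M1→Ref: bottleneck 2, flow now 2.
Augment Well→M4→P2→Ref: bottleneck 4, flow now 6.
Augment Well→P1→P3→Ref: bottleneck 9, flow now 15.
Augment Well→P1→M1→Ref: bottleneck 1, flow now 16.
Augment Well→P1→P2→Ref: bottleneck 2, flow now 18.
No augmenting path remains; maximum flow = 18.
By max-flow min-cut, the minimum cut capacity equals the max flow.
In the residual graph, reachable from Well: {Well, M4}.
Min-cut edges: Well→P1 (12), M4→M1 (2), M4→P2 (4); capacity 12 + 2 + 4 = 18.

18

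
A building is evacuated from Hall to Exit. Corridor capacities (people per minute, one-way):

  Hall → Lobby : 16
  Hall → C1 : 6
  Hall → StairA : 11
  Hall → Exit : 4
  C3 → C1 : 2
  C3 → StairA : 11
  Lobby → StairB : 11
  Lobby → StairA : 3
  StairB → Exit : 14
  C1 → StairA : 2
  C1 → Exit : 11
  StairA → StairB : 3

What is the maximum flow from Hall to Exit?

Augment Hall→Exit: bottleneck 4, flow now 4.
Augment Hall→C1→Exit: bottleneck 6, flow now 10.
Augment Hall→Lobby→StairB→Exit: bottleneck 11, flow now 21.
Augment Hall→StairA→StairB→Exit: bottleneck 3, flow now 24.
No augmenting path remains; maximum flow = 24.
In the residual graph, reachable from Hall: {Hall, Lobby, StairA}.
Min-cut edges: Hall→C1 (6), Hall→Exit (4), Lobby→StairB (11), StairA→StairB (3); capacity 6 + 4 + 11 + 3 = 24.
This cut is saturated, so no flow can exceed 24.

24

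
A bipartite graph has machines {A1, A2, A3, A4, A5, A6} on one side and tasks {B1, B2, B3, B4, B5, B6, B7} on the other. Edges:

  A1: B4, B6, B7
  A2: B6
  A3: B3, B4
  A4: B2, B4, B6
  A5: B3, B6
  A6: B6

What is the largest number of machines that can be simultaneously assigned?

Unit-capacity flow: source→left, listed edges, right→sink; max matching = max flow.
Augmenting path A1→B4 (+1); matched 1.
Augmenting path A2→B6 (+1); matched 2.
Augmenting path A3→B3 (+1); matched 3.
Augmenting path A4→B2 (+1); matched 4.
Augmenting path A5→B3→A3→B4→A1→B7 (+1); matched 5.
No augmenting path remains; maximum matching = 5.
König certificate: {A1, A3, A4, A5, B6} is a vertex cover of size 5 (every listed pair touches it), so no matching can be larger.

5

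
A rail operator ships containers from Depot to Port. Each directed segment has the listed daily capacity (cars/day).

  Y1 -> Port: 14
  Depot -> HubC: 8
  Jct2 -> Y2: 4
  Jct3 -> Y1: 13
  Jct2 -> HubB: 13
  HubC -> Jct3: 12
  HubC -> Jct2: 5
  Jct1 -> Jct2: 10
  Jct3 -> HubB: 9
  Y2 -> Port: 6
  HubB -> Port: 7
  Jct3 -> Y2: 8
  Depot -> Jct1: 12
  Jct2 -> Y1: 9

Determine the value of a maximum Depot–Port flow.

18

Augment Depot→HubC→Jct2→Y1→Port: bottleneck 5, flow now 5.
Augment Depot→HubC→Jct3→Y1→Port: bottleneck 3, flow now 8.
Augment Depot→Jct1→Jct2→Y1→Port: bottleneck 4, flow now 12.
Augment Depot→Jct1→Jct2→Y2→Port: bottleneck 4, flow now 16.
Augment Depot→Jct1→Jct2→HubB→Port: bottleneck 2, flow now 18.
No augmenting path remains; maximum flow = 18.
In the residual graph, reachable from Depot: {Depot, Jct1}.
Min-cut edges: Depot→HubC (8), Jct1→Jct2 (10); capacity 8 + 10 = 18.
This cut is saturated, so no flow can exceed 18.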